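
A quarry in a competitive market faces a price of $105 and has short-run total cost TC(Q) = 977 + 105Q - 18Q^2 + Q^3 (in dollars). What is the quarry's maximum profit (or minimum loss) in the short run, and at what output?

AVC = 105 - 18Q + Q^2; min AVC = $24 at Q = 9. Since P = $105 ≥ min AVC, the firm produces.
With MC = 105 - 36Q + 3Q^2, P = MC on the upward-sloping part at Q* = 12.
TR = 105·12 = 1260. TC = 977 + 396 = 1373. Profit = 1260 − 1373 = -$113.
Shutting down would mean losing the fixed cost of $977, so operating at a loss of $113 is better by $864.

Profit = -$113 at Q = 12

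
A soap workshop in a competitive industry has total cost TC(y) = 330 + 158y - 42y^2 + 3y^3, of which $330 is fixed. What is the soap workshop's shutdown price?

$11 per unit

The shutdown price is the minimum of AVC. VC = 158y - 42y^2 + 3y^3, so AVC = 158 - 42y + 3y^2.
dAVC/dy = -42 + 6y = 0 gives y = 7. min AVC = 158 - 42·7 + 3·7^2 = 11.
So the shutdown price is $11.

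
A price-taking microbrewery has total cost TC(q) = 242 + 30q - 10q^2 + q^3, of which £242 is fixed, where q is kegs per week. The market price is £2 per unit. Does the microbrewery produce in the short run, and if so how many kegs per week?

Shut down

Strip out fixed cost: VC = 30q - 10q^2 + q^3. Then AVC = 30 - 10q + q^2 and MC = 30 - 20q + 3q^2.
The AVC parabola has its vertex at q = 10/2 = 5, where AVC = 30 - 10·5 + 5^2 = £5.
With P < min AVC (£2 < £5), every unit sold adds to the loss.
Shutting down limits the loss to fixed cost, £242.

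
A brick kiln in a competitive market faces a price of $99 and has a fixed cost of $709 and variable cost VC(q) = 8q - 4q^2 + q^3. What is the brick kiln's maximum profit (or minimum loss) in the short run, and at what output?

Profit = -$219 at q = 7

AVC = 8 - 4q + q^2; min AVC = $4 at q = 2. Since P = $99 ≥ min AVC, the firm produces.
With MC = 8 - 8q + 3q^2, P = MC on the upward-sloping part at q* = 7.
TR = 99·7 = 693. TC = 709 + 203 = 912. Profit = 693 − 912 = -$219.
Shutting down would mean losing the fixed cost of $709, so operating at a loss of $219 is better by $490.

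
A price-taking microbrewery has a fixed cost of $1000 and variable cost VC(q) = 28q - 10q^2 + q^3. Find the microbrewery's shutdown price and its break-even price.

AVC = 28 - 10q + q^2; minimized at q = 5, giving min AVC = $3. That is the shutdown price.
ATC = 1000/q + 28 - 10q + q^2. Setting dATC/dq = −1000/q^2 − 10 + 2q = 0 gives q = 10 (since 2·10^3 − 10·10^2 = 1000).
min ATC = 1000/10 + 28 − 10·10 + 10^2 = $128. That is the break-even price.
For $3 ≤ P < $128 the firm produces at a loss; below $3 it shuts down.

Shutdown price = $3; break-even price = $128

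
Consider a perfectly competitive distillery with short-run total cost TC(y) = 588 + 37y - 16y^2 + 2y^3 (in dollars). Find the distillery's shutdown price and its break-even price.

Shutdown price = $5; break-even price = $107

Shutdown price = min AVC. AVC = 37 - 16y + 2y^2, with vertex at y = 4 and minimum $5.
ATC = 588/y + 37 - 16y + 2y^2. Setting dATC/dy = −588/y^2 − 16 + 4y = 0 gives y = 7 (since 4·7^3 − 16·7^2 = 588).
min ATC = 588/7 + 37 − 16·7 + 2·7^2 = $107. That is the break-even price.
For $5 ≤ P < $107 the firm produces at a loss; below $5 it shuts down.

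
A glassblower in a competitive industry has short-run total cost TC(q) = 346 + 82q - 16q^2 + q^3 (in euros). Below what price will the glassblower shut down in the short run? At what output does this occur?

€18 per unit, at q = 8

The shutdown price is the minimum of AVC. VC = 82q - 16q^2 + q^3, so AVC = 82 - 16q + q^2.
dAVC/dq = -16 + 2q = 0 gives q = 8. min AVC = 82 - 16·8 + 8^2 = 18.
The firm shuts down for any P below €18.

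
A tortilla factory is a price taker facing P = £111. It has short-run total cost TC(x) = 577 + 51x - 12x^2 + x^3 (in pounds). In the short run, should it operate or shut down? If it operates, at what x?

Variable cost is VC = 51x - 12x^2 + x^3, so AVC = VC/x = 51 - 12x + x^2 and MC = dTC/dx = 51 - 24x + 3x^2.
AVC is minimized where dAVC/dx = -12 + 2x = 0, at x = 6; min AVC = 51 - 12·6 + 6^2 = £15.
Because £111 ≥ £15, revenue can cover variable cost; the firm operates.
Solving P = MC: -60 - 24x + 3x^2 = 0 ⇒ x = -2 or 10. On the upward-sloping branch, x* = 10.
Check: AVC at x = 10 is £31 ≤ P, so revenue covers variable cost.
Profit = P·x − TC = 111·10 − 887 = £223.

Produce at x = 10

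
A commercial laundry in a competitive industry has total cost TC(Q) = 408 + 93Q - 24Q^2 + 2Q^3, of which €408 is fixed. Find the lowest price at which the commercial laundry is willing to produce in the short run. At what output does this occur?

€21 per unit, at Q = 6

The firm shuts down when price falls below the minimum of average variable cost. AVC = VC/Q = 93 - 24Q + 2Q^2.
dAVC/dQ = -24 + 4Q = 0 gives Q = 6. min AVC = 93 - 24·6 + 2·6^2 = 21.
So the shutdown price is €21.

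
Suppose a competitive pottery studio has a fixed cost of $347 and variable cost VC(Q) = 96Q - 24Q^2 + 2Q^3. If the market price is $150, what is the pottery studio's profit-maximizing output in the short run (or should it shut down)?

Produce at Q = 9

Variable cost is VC = 96Q - 24Q^2 + 2Q^3, so AVC = VC/Q = 96 - 24Q + 2Q^2 and MC = dTC/dQ = 96 - 48Q + 6Q^2.
The AVC parabola has its vertex at Q = 24/4 = 6, where AVC = 96 - 24·6 + 2·6^2 = $24.
Because $150 ≥ $24, revenue can cover variable cost; the firm operates.
P = MC gives -54 - 48Q + 6Q^2 = 0, with roots -1 and 9. Take the larger (rising MC): Q* = 9.
Check: AVC at Q = 9 is $42 ≤ P, so revenue covers variable cost.
Profit = P·Q − TC = 150·9 − 725 = $625.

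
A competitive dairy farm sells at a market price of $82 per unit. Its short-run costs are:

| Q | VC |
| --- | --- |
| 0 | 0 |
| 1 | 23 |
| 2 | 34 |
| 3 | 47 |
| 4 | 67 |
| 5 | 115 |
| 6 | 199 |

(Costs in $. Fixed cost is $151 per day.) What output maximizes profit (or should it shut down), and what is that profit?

Q = 5; profit = $144

Profit at each row (π = 82Q − TC): Q=0: -151; Q=1: -92; Q=2: -21; Q=3: 48; Q=4: 110; Q=5: 144; Q=6: 142.
Profit is maximized at Q = 5. AVC there is 115/5 = $23 ≤ P, so producing beats shutting down (which would give -$151).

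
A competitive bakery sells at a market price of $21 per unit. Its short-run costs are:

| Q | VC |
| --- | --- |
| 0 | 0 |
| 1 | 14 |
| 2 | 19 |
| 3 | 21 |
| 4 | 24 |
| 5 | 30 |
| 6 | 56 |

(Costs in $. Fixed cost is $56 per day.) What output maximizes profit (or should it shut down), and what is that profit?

Q = 5; profit = $19

Tabulate TR − TC: Q=0: -56; Q=1: -49; Q=2: -33; Q=3: -14; Q=4: 4; Q=5: 19; Q=6: 14.
Profit is maximized at Q = 5. AVC there is 30/5 = $6 ≤ P, so producing beats shutting down (which would give -$56).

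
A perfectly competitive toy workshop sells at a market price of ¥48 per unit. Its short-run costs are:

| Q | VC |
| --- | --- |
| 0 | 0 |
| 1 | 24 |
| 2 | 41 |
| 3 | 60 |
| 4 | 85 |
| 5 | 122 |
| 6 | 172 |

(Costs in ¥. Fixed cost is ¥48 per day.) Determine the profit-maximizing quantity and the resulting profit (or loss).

Q = 5; profit = ¥70

Tabulate TR − TC: Q=0: -48; Q=1: -24; Q=2: 7; Q=3: 36; Q=4: 59; Q=5: 70; Q=6: 68.
Profit is maximized at Q = 5. AVC there is 122/5 = ¥24.40 ≤ P, so producing beats shutting down (which would give -¥48).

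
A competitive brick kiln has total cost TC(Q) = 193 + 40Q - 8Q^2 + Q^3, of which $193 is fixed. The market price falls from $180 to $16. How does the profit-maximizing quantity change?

MC = 40 - 16Q + 3Q^2; the shutdown threshold is min AVC = $24 (at Q = 4).
At P = $180 ≥ min AVC, set P = MC on the rising branch: Q = 10.
At P = $16 < min AVC = $24, price no longer covers variable cost at any output, so the firm shuts down: Q = 0.

Output falls from 10 to 0 (the firm shuts down)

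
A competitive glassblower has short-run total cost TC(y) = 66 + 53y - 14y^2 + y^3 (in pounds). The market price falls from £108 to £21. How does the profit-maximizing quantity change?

MC = 53 - 28y + 3y^2; the shutdown threshold is min AVC = £4 (at y = 7).
At P = £108 ≥ min AVC, set P = MC on the rising branch: y = 11.
At P = £21 ≥ min AVC, set P = MC: y = 8. The firm stays open but cuts output.

Output falls from 11 to 8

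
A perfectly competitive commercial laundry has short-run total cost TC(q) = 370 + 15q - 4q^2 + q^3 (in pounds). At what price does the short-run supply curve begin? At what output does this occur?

Short-run supply begins at min AVC. From VC = 15q - 4q^2 + q^3, AVC = 15 - 4q + q^2.
dAVC/dq = -4 + 2q = 0 gives q = 2. min AVC = 15 - 4·2 + 2^2 = 11.
The firm shuts down for any P below £11.

£11 per unit, at q = 2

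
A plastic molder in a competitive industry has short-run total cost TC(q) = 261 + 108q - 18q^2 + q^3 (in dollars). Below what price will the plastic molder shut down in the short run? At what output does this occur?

$27 per unit, at q = 9

The shutdown price is the minimum of AVC. VC = 108q - 18q^2 + q^3, so AVC = 108 - 18q + q^2.
At the minimum of AVC, MC = AVC. MC = 108 - 36q + 3q^2; setting MC = AVC gives 2q^2 - 18q = 0, so q = 9. min AVC = 27.
So the shutdown price is $27.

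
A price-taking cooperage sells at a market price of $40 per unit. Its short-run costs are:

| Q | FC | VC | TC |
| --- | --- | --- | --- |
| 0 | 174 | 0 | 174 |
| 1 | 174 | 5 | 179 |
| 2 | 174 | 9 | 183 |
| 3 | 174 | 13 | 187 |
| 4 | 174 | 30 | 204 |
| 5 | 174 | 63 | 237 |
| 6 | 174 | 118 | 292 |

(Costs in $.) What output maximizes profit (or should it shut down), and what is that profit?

Q = 5; profit = -$37

Profit at each row (π = 40Q − TC): Q=0: -174; Q=1: -139; Q=2: -103; Q=3: -67; Q=4: -44; Q=5: -37; Q=6: -52.
Profit is maximized at Q = 5. AVC there is 63/5 = $12.60 ≤ P, so producing beats shutting down (which would give -$174).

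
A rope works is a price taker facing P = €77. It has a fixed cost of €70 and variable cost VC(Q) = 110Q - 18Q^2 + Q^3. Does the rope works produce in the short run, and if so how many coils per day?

From TC, MC = TC'(Q) = 110 - 36Q + 3Q^2 and AVC = VC/Q = 110 - 18Q + Q^2.
AVC is minimized where dAVC/dQ = -18 + 2Q = 0, at Q = 9; min AVC = 110 - 18·9 + 9^2 = €29.
Because €77 ≥ €29, revenue can cover variable cost; the firm operates.
Solving P = MC: 33 - 36Q + 3Q^2 = 0 ⇒ Q = 1 or 11. On the upward-sloping branch, Q* = 11.
Check: AVC at Q = 11 is €33 ≤ P, so revenue covers variable cost.
Profit = P·Q − TC = 77·11 − 433 = €414.

Produce at Q = 11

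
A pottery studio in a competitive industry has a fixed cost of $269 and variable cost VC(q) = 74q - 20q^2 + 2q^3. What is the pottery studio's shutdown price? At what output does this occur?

$24 per unit, at q = 5

Short-run supply begins at min AVC. From VC = 74q - 20q^2 + 2q^3, AVC = 74 - 20q + 2q^2.
dAVC/dq = -20 + 4q = 0 gives q = 5. min AVC = 74 - 20·5 + 2·5^2 = 24.
For P < $24 the firm produces nothing.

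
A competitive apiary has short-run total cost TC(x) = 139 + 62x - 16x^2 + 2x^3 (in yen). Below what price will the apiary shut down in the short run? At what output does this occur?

¥30 per unit, at x = 4

The shutdown price is the minimum of AVC. VC = 62x - 16x^2 + 2x^3, so AVC = 62 - 16x + 2x^2.
dAVC/dx = -16 + 4x = 0 gives x = 4. min AVC = 62 - 16·4 + 2·4^2 = 30.
For P < ¥30 the firm produces nothing.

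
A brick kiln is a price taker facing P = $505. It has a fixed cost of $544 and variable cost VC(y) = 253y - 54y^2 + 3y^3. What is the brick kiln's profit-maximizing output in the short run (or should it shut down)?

From TC, MC = TC'(y) = 253 - 108y + 9y^2 and AVC = VC/y = 253 - 54y + 3y^2.
AVC hits its minimum where MC = AVC, at y = 9, giving min AVC = 253 - 54·9 + 3·9^2 = $10.
P = $505 exceeds min AVC = $10, so the firm stays open.
Solving P = MC: -252 - 108y + 9y^2 = 0 ⇒ y = -2 or 14. On the upward-sloping branch, y* = 14.
Check: AVC at y = 14 is $85 ≤ P, so revenue covers variable cost.
Profit = P·y − TC = 505·14 − 1734 = $5336.

Produce at y = 14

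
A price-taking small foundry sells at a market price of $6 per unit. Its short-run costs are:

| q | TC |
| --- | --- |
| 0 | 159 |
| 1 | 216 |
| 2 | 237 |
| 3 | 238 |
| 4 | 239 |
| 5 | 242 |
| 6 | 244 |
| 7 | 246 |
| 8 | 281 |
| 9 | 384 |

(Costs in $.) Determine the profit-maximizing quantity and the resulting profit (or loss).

q = 0 (shut down); profit = -$159

Tabulate TR − TC: q=0: -159; q=1: -210; q=2: -225; q=3: -220; q=4: -215; q=5: -212; q=6: -208; q=7: -204; q=8: -233; q=9: -330.
Profit is highest at q = 0. Equivalently, the lowest AVC in the table is 87/7 ≈ $12.43 at q = 7, and P = $6 falls below it — price never covers variable cost, so the firm shuts down and loses only its fixed cost.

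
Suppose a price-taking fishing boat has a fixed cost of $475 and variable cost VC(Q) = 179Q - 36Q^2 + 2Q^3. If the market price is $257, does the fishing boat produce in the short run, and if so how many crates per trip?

Strip out fixed cost: VC = 179Q - 36Q^2 + 2Q^3. Then AVC = 179 - 36Q + 2Q^2 and MC = 179 - 72Q + 6Q^2.
AVC hits its minimum where MC = AVC, at Q = 9, giving min AVC = 179 - 36·9 + 2·9^2 = $17.
P = $257 exceeds min AVC = $17, so the firm stays open.
Solving P = MC: -78 - 72Q + 6Q^2 = 0 ⇒ Q = -1 or 13. On the upward-sloping branch, Q* = 13.
Check: AVC at Q = 13 is $49 ≤ P, so revenue covers variable cost.
Profit = P·Q − TC = 257·13 − 1112 = $2229.

Produce at Q = 13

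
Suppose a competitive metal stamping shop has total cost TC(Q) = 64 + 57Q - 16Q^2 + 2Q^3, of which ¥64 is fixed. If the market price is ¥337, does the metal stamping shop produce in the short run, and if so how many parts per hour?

Variable cost is VC = 57Q - 16Q^2 + 2Q^3, so AVC = VC/Q = 57 - 16Q + 2Q^2 and MC = dTC/dQ = 57 - 32Q + 6Q^2.
The AVC parabola has its vertex at Q = 16/4 = 4, where AVC = 57 - 16·4 + 2·4^2 = ¥25.
Because ¥337 ≥ ¥25, revenue can cover variable cost; the firm operates.
Set P = MC: 337 = 57 - 32Q + 6Q^2 → -280 - 32Q + 6Q^2 = 0. The roots are Q = -14/3 and Q = 10; the profit-maximizing output is on the rising part of MC, so Q* = 10.
Check: AVC at Q = 10 is ¥97 ≤ P, so revenue covers variable cost.
Profit = P·Q − TC = 337·10 − 1034 = ¥2336.

Produce at Q = 10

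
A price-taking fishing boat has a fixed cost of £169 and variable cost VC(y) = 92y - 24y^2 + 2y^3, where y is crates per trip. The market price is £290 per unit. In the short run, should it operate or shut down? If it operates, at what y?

Strip out fixed cost: VC = 92y - 24y^2 + 2y^3. Then AVC = 92 - 24y + 2y^2 and MC = 92 - 48y + 6y^2.
AVC hits its minimum where MC = AVC, at y = 6, giving min AVC = 92 - 24·6 + 2·6^2 = £20.
Since P = £290 ≥ min AVC = £20, price covers variable cost and the firm should produce.
P = MC gives -198 - 48y + 6y^2 = 0, with roots -3 and 11. Take the larger (rising MC): y* = 11.
Check: AVC at y = 11 is £70 ≤ P, so revenue covers variable cost.
Profit = P·y − TC = 290·11 − 939 = £2251.

Produce at y = 11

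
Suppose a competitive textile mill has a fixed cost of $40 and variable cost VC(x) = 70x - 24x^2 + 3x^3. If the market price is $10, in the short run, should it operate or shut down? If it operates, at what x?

Shut down

Strip out fixed cost: VC = 70x - 24x^2 + 3x^3. Then AVC = 70 - 24x + 3x^2 and MC = 70 - 48x + 9x^2.
AVC is minimized where dAVC/dx = -24 + 6x = 0, at x = 4; min AVC = 70 - 24·4 + 3·4^2 = $22.
Since P = $10 < min AVC = $22, price fails to cover variable cost at any output.
Shutting down limits the loss to fixed cost, $40.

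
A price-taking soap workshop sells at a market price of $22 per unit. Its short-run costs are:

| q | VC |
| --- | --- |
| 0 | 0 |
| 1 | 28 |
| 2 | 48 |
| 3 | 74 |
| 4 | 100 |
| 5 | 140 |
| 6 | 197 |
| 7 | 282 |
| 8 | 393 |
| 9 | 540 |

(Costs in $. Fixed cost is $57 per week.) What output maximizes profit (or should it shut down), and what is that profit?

q = 0 (shut down); profit = -$57

Tabulate TR − TC: q=0: -57; q=1: -63; q=2: -61; q=3: -65; q=4: -69; q=5: -87; q=6: -122; q=7: -185; q=8: -274; q=9: -399.
Profit is highest at q = 0. Equivalently, the lowest AVC in the table is 48/2 ≈ $24 at q = 2, and P = $22 falls below it — price never covers variable cost, so the firm shuts down and loses only its fixed cost.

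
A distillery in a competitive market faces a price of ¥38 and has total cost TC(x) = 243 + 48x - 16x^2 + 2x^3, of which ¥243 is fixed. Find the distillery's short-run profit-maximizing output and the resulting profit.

AVC = 48 - 16x + 2x^2 has its minimum ¥16 at x = 4; price ¥38 clears that bar, so the firm operates.
MC = 48 - 32x + 6x^2. Setting P = MC and taking the root on the rising branch gives x* = 5.
TR = 38·5 = 190. TC = 243 + 90 = 333. Profit = 190 − 333 = -¥143.
By producing, the firm covers all variable cost plus ¥100 of fixed cost; shutting down would lose the full ¥243.

Profit = -¥143 at x = 5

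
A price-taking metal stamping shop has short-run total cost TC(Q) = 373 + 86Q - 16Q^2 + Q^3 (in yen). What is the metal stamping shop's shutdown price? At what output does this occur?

Short-run supply begins at min AVC. From VC = 86Q - 16Q^2 + Q^3, AVC = 86 - 16Q + Q^2.
At the minimum of AVC, MC = AVC. MC = 86 - 32Q + 3Q^2; setting MC = AVC gives 2Q^2 - 16Q = 0, so Q = 8. min AVC = 22.
For P < ¥22 the firm produces nothing.

¥22 per unit, at Q = 8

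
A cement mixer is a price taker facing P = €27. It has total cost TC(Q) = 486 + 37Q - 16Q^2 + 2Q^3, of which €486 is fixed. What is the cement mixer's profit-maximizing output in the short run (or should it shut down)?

From TC, MC = TC'(Q) = 37 - 32Q + 6Q^2 and AVC = VC/Q = 37 - 16Q + 2Q^2.
AVC hits its minimum where MC = AVC, at Q = 4, giving min AVC = 37 - 16·4 + 2·4^2 = €5.
Since P = €27 ≥ min AVC = €5, price covers variable cost and the firm should produce.
Set P = MC: 27 = 37 - 32Q + 6Q^2 → 10 - 32Q + 6Q^2 = 0. The roots are Q = 1/3 and Q = 5; the profit-maximizing output is on the rising part of MC, so Q* = 5.
Check: AVC at Q = 5 is €7 ≤ P, so revenue covers variable cost.
Profit = P·Q − TC = 27·5 − 521 = -€386, a loss, but smaller than the €486 fixed cost the firm would lose by shutting down.

Produce at Q = 5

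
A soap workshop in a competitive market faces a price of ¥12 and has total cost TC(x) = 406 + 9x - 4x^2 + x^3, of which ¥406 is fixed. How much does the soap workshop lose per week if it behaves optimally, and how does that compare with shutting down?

AVC = 9 - 4x + x^2; min AVC = ¥5 at x = 2. Since P = ¥12 ≥ min AVC, the firm produces.
MC = 9 - 8x + 3x^2. Setting P = MC and taking the root on the rising branch gives x* = 3.
TR = 12·3 = 36. TC = 406 + 18 = 424. Profit = 36 − 424 = -¥388.
By producing, the firm covers all variable cost plus ¥18 of fixed cost; shutting down would lose the full ¥406.

Profit = -¥388 at x = 3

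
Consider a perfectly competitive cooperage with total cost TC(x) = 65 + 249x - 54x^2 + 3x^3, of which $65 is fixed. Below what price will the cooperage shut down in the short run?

Short-run supply begins at min AVC. From VC = 249x - 54x^2 + 3x^3, AVC = 249 - 54x + 3x^2.
At the minimum of AVC, MC = AVC. MC = 249 - 108x + 9x^2; setting MC = AVC gives 6x^2 - 54x = 0, so x = 9. min AVC = 6.
The firm shuts down for any P below $6.

$6 per unit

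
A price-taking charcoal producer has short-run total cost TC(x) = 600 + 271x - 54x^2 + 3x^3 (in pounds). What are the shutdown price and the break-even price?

AVC = 271 - 54x + 3x^2; minimized at x = 9, giving min AVC = £28. That is the shutdown price.
ATC = 600/x + 271 - 54x + 3x^2. Setting dATC/dx = −600/x^2 − 54 + 6x = 0 gives x = 10 (since 6·10^3 − 54·10^2 = 600).
min ATC = 600/10 + 271 − 54·10 + 3·10^2 = £91. That is the break-even price.
For £28 ≤ P < £91 the firm produces at a loss; below £28 it shuts down.

Shutdown price = £28; break-even price = £91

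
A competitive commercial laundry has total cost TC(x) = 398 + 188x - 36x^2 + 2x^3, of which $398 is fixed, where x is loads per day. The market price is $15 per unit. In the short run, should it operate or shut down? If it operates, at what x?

From TC, MC = TC'(x) = 188 - 72x + 6x^2 and AVC = VC/x = 188 - 36x + 2x^2.
The AVC parabola has its vertex at x = 36/4 = 9, where AVC = 188 - 36·9 + 2·9^2 = $26.
With P < min AVC ($15 < $26), every unit sold adds to the loss.
Shutting down limits the loss to fixed cost, $398.

Shut down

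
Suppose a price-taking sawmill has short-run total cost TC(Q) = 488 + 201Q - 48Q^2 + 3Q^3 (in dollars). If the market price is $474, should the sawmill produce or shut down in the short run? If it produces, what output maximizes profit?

Variable cost is VC = 201Q - 48Q^2 + 3Q^3, so AVC = VC/Q = 201 - 48Q + 3Q^2 and MC = dTC/dQ = 201 - 96Q + 9Q^2.
AVC is minimized where dAVC/dQ = -48 + 6Q = 0, at Q = 8; min AVC = 201 - 48·8 + 3·8^2 = $9.
Since P = $474 ≥ min AVC = $9, price covers variable cost and the firm should produce.
Solving P = MC: -273 - 96Q + 9Q^2 = 0 ⇒ Q = -7/3 or 13. On the upward-sloping branch, Q* = 13.
Check: AVC at Q = 13 is $84 ≤ P, so revenue covers variable cost.
Profit = P·Q − TC = 474·13 − 1580 = $4582.

Produce at Q = 13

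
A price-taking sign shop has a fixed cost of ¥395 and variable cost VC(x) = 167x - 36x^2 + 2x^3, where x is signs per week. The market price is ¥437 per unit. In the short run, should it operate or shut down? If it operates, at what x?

Produce at x = 15

Variable cost is VC = 167x - 36x^2 + 2x^3, so AVC = VC/x = 167 - 36x + 2x^2 and MC = dTC/dx = 167 - 72x + 6x^2.
AVC hits its minimum where MC = AVC, at x = 9, giving min AVC = 167 - 36·9 + 2·9^2 = ¥5.
Since P = ¥437 ≥ min AVC = ¥5, price covers variable cost and the firm should produce.
P = MC gives -270 - 72x + 6x^2 = 0, with roots -3 and 15. Take the larger (rising MC): x* = 15.
Check: AVC at x = 15 is ¥77 ≤ P, so revenue covers variable cost.
Profit = P·x − TC = 437·15 − 1550 = ¥5005.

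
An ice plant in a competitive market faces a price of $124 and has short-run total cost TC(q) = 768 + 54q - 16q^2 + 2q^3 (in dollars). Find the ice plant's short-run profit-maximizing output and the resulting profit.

Profit = -$180 at q = 7

AVC = 54 - 16q + 2q^2; min AVC = $22 at q = 4. Since P = $124 ≥ min AVC, the firm produces.
With MC = 54 - 32q + 6q^2, P = MC on the upward-sloping part at q* = 7.
TR = 124·7 = 868. TC = 768 + 280 = 1048. Profit = 868 − 1048 = -$180.
Shutting down would mean losing the fixed cost of $768, so operating at a loss of $180 is better by $588.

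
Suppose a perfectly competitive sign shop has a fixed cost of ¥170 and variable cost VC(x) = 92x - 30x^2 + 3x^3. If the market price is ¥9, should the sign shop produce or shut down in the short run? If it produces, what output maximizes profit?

Variable cost is VC = 92x - 30x^2 + 3x^3, so AVC = VC/x = 92 - 30x + 3x^2 and MC = dTC/dx = 92 - 60x + 9x^2.
The AVC parabola has its vertex at x = 30/6 = 5, where AVC = 92 - 30·5 + 3·5^2 = ¥17.
With P < min AVC (¥9 < ¥17), every unit sold adds to the loss.
Best response: produce nothing and absorb the ¥170 fixed cost.

Shut down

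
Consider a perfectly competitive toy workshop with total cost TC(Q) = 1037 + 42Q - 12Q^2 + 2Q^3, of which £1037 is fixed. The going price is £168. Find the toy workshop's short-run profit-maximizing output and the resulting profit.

AVC = 42 - 12Q + 2Q^2; min AVC = £24 at Q = 3. Since P = £168 ≥ min AVC, the firm produces.
With MC = 42 - 24Q + 6Q^2, P = MC on the upward-sloping part at Q* = 7.
TR = 168·7 = 1176. TC = 1037 + 392 = 1429. Profit = 1176 − 1429 = -£253.
By producing, the firm covers all variable cost plus £784 of fixed cost; shutting down would lose the full £1037.

Profit = -£253 at Q = 7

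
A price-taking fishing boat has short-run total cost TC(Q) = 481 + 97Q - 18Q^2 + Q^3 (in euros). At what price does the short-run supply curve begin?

The shutdown price is the minimum of AVC. VC = 97Q - 18Q^2 + Q^3, so AVC = 97 - 18Q + Q^2.
At the minimum of AVC, MC = AVC. MC = 97 - 36Q + 3Q^2; setting MC = AVC gives 2Q^2 - 18Q = 0, so Q = 9. min AVC = 16.
For P < €16 the firm produces nothing.

€16 per unit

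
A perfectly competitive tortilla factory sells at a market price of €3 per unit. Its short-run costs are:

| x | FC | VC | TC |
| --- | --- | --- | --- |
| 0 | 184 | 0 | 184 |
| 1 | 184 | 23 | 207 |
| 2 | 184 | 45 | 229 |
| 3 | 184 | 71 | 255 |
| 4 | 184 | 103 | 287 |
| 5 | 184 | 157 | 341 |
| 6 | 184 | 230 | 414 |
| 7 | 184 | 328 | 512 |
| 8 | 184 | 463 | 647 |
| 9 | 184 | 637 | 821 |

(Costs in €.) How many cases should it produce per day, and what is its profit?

Compute π = P·x − TC at each output: x=0: -184; x=1: -204; x=2: -223; x=3: -246; x=4: -275; x=5: -326; x=6: -396; x=7: -491; x=8: -623; x=9: -794.
Profit is highest at x = 0. Equivalently, the lowest AVC in the table is 45/2 ≈ €22.50 at x = 2, and P = €3 falls below it — price never covers variable cost, so the firm shuts down and loses only its fixed cost.

x = 0 (shut down); profit = -€184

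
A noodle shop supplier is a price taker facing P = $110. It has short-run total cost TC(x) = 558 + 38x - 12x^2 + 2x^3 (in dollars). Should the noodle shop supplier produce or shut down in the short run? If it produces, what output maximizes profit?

From TC, MC = TC'(x) = 38 - 24x + 6x^2 and AVC = VC/x = 38 - 12x + 2x^2.
AVC is minimized where dAVC/dx = -12 + 4x = 0, at x = 3; min AVC = 38 - 12·3 + 2·3^2 = $20.
Because $110 ≥ $20, revenue can cover variable cost; the firm operates.
P = MC gives -72 - 24x + 6x^2 = 0, with roots -2 and 6. Take the larger (rising MC): x* = 6.
Check: AVC at x = 6 is $38 ≤ P, so revenue covers variable cost.
Profit = P·x − TC = 110·6 − 786 = -$126, a loss, but smaller than the $558 fixed cost the firm would lose by shutting down.

Produce at x = 6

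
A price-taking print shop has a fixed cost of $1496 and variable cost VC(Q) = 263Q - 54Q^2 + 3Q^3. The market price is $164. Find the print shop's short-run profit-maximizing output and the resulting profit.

Profit = -$44 at Q = 11

AVC = 263 - 54Q + 3Q^2; min AVC = $20 at Q = 9. Since P = $164 ≥ min AVC, the firm produces.
With MC = 263 - 108Q + 9Q^2, P = MC on the upward-sloping part at Q* = 11.
TR = 164·11 = 1804. TC = 1496 + 352 = 1848. Profit = 1804 − 1848 = -$44.
Shutting down would mean losing the fixed cost of $1496, so operating at a loss of $44 is better by $1452.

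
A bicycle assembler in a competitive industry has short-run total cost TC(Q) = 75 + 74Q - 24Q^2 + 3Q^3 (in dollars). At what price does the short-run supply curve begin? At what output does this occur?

$26 per unit, at Q = 4

The shutdown price is the minimum of AVC. VC = 74Q - 24Q^2 + 3Q^3, so AVC = 74 - 24Q + 3Q^2.
At the minimum of AVC, MC = AVC. MC = 74 - 48Q + 9Q^2; setting MC = AVC gives 6Q^2 - 24Q = 0, so Q = 4. min AVC = 26.
For P < $26 the firm produces nothing.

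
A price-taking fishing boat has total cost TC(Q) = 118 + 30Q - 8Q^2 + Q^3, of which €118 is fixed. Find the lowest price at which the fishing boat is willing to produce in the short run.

€14 per unit

Short-run supply begins at min AVC. From VC = 30Q - 8Q^2 + Q^3, AVC = 30 - 8Q + Q^2.
At the minimum of AVC, MC = AVC. MC = 30 - 16Q + 3Q^2; setting MC = AVC gives 2Q^2 - 8Q = 0, so Q = 4. min AVC = 14.
So the shutdown price is €14.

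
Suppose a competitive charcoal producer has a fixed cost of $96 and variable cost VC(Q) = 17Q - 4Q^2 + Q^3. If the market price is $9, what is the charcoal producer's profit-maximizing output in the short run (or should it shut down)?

Variable cost is VC = 17Q - 4Q^2 + Q^3, so AVC = VC/Q = 17 - 4Q + Q^2 and MC = dTC/dQ = 17 - 8Q + 3Q^2.
AVC is minimized where dAVC/dQ = -4 + 2Q = 0, at Q = 2; min AVC = 17 - 4·2 + 2^2 = $13.
With P < min AVC ($9 < $13), every unit sold adds to the loss.
The firm minimizes its loss by shutting down and losing only its fixed cost of $96.

Shut down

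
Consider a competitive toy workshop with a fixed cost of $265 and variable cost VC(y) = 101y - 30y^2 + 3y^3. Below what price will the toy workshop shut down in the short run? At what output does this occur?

The firm shuts down when price falls below the minimum of average variable cost. AVC = VC/y = 101 - 30y + 3y^2.
dAVC/dy = -30 + 6y = 0 gives y = 5. min AVC = 101 - 30·5 + 3·5^2 = 26.
For P < $26 the firm produces nothing.

$26 per unit, at y = 5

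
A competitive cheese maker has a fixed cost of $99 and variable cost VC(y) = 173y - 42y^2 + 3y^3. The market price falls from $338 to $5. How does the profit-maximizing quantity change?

Output falls from 11 to 0 (the firm shuts down)

MC = 173 - 84y + 9y^2; the shutdown threshold is min AVC = $26 (at y = 7).
With P = $338 above the shutdown price, P = MC gives y = 11.
At P = $5 < min AVC = $26, price no longer covers variable cost at any output, so the firm shuts down: y = 0.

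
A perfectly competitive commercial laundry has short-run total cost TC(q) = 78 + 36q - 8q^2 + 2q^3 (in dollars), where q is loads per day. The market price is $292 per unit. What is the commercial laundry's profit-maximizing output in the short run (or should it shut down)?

Produce at q = 8

From TC, MC = TC'(q) = 36 - 16q + 6q^2 and AVC = VC/q = 36 - 8q + 2q^2.
AVC hits its minimum where MC = AVC, at q = 2, giving min AVC = 36 - 8·2 + 2·2^2 = $28.
P = $292 exceeds min AVC = $28, so the firm stays open.
P = MC gives -256 - 16q + 6q^2 = 0, with roots -16/3 and 8. Take the larger (rising MC): q* = 8.
Check: AVC at q = 8 is $100 ≤ P, so revenue covers variable cost.
Profit = P·q − TC = 292·8 − 878 = $1458.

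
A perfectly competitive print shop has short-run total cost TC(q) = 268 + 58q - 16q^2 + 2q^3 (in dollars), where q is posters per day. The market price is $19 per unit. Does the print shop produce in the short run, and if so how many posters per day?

Shut down

From TC, MC = TC'(q) = 58 - 32q + 6q^2 and AVC = VC/q = 58 - 16q + 2q^2.
AVC hits its minimum where MC = AVC, at q = 4, giving min AVC = 58 - 16·4 + 2·4^2 = $26.
With P < min AVC ($19 < $26), every unit sold adds to the loss.
Shutting down limits the loss to fixed cost, $268.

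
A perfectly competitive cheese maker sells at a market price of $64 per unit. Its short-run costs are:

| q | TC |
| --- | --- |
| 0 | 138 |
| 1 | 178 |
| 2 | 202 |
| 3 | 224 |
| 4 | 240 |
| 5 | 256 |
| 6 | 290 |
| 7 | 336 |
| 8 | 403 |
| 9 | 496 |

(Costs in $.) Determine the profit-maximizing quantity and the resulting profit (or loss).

q = 7; profit = $112

Compute π = P·q − TC at each output: q=0: -138; q=1: -114; q=2: -74; q=3: -32; q=4: 16; q=5: 64; q=6: 94; q=7: 112; q=8: 109; q=9: 80.
Profit is maximized at q = 7. AVC there is 198/7 = $28.29 ≤ P, so producing beats shutting down (which would give -$138).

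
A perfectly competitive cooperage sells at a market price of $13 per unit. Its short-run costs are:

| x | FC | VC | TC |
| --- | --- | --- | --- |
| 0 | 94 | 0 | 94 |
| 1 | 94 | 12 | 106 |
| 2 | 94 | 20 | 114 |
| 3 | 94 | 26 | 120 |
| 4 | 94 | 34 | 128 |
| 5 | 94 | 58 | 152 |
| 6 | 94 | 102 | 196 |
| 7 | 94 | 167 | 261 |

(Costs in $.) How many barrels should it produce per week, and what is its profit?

x = 4; profit = -$76

Tabulate TR − TC: x=0: -94; x=1: -93; x=2: -88; x=3: -81; x=4: -76; x=5: -87; x=6: -118; x=7: -170.
Profit is maximized at x = 4. AVC there is 34/4 = $8.50 ≤ P, so producing beats shutting down (which would give -$94).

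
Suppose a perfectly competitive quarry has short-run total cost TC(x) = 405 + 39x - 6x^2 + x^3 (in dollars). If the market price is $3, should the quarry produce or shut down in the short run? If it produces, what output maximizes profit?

Shut down

Strip out fixed cost: VC = 39x - 6x^2 + x^3. Then AVC = 39 - 6x + x^2 and MC = 39 - 12x + 3x^2.
AVC hits its minimum where MC = AVC, at x = 3, giving min AVC = 39 - 6·3 + 3^2 = $30.
P = $3 lies below min AVC = $30; no output level covers variable cost.
The firm minimizes its loss by shutting down and losing only its fixed cost of $405.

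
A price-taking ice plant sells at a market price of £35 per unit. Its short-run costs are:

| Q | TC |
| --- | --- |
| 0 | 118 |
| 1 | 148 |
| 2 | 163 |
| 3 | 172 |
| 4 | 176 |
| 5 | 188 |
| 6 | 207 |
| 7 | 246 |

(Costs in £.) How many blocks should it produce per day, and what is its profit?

Q = 6; profit = £3

Tabulate TR − TC: Q=0: -118; Q=1: -113; Q=2: -93; Q=3: -67; Q=4: -36; Q=5: -13; Q=6: 3; Q=7: -1.
Profit is maximized at Q = 6. AVC there is 89/6 = £14.83 ≤ P, so producing beats shutting down (which would give -£118).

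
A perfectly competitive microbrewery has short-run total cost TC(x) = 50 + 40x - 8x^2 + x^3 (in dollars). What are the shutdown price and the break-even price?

AVC = 40 - 8x + x^2; minimized at x = 4, giving min AVC = $24. That is the shutdown price.
ATC = 50/x + 40 - 8x + x^2. Setting dATC/dx = −50/x^2 − 8 + 2x = 0 gives x = 5 (since 2·5^3 − 8·5^2 = 50).
min ATC = 50/5 + 40 − 8·5 + 5^2 = $35. That is the break-even price.
For $24 ≤ P < $35 the firm produces at a loss; below $24 it shuts down.

Shutdown price = $24; break-even price = $35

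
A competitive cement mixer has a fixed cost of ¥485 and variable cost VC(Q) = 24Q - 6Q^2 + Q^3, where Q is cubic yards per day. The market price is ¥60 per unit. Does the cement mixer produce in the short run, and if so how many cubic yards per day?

From TC, MC = TC'(Q) = 24 - 12Q + 3Q^2 and AVC = VC/Q = 24 - 6Q + Q^2.
The AVC parabola has its vertex at Q = 6/2 = 3, where AVC = 24 - 6·3 + 3^2 = ¥15.
Since P = ¥60 ≥ min AVC = ¥15, price covers variable cost and the firm should produce.
Set P = MC: 60 = 24 - 12Q + 3Q^2 → -36 - 12Q + 3Q^2 = 0. The roots are Q = -2 and Q = 6; the profit-maximizing output is on the rising part of MC, so Q* = 6.
Check: AVC at Q = 6 is ¥24 ≤ P, so revenue covers variable cost.
Profit = P·Q − TC = 60·6 − 629 = -¥269, a loss, but smaller than the ¥485 fixed cost the firm would lose by shutting down.

Produce at Q = 6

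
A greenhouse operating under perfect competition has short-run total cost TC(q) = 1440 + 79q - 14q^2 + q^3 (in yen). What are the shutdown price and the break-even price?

AVC = 79 - 14q + q^2; minimized at q = 7, giving min AVC = ¥30. That is the shutdown price.
ATC = 1440/q + 79 - 14q + q^2. Setting dATC/dq = −1440/q^2 − 14 + 2q = 0 gives q = 12 (since 2·12^3 − 14·12^2 = 1440).
min ATC = 1440/12 + 79 − 14·12 + 12^2 = ¥175. That is the break-even price.
Between these two prices the firm operates at a loss; above ¥175 it earns a profit.

Shutdown price = ¥30; break-even price = ¥175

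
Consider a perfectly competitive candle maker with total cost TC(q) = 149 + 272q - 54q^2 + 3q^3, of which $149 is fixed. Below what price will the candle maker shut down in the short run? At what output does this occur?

$29 per unit, at q = 9

Short-run supply begins at min AVC. From VC = 272q - 54q^2 + 3q^3, AVC = 272 - 54q + 3q^2.
dAVC/dq = -54 + 6q = 0 gives q = 9. min AVC = 272 - 54·9 + 3·9^2 = 29.
So the shutdown price is $29.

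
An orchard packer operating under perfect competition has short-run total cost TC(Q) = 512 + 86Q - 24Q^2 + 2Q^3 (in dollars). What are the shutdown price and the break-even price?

Shutdown price = $14; break-even price = $86

AVC = 86 - 24Q + 2Q^2; minimized at Q = 6, giving min AVC = $14. That is the shutdown price.
ATC = 512/Q + 86 - 24Q + 2Q^2. Setting dATC/dQ = −512/Q^2 − 24 + 4Q = 0 gives Q = 8 (since 4·8^3 − 24·8^2 = 512).
min ATC = 512/8 + 86 − 24·8 + 2·8^2 = $86. That is the break-even price.
Between these two prices the firm operates at a loss; above $86 it earns a profit.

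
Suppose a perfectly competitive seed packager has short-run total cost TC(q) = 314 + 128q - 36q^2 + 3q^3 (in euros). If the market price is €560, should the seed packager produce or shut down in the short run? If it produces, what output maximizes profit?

Produce at q = 12

From TC, MC = TC'(q) = 128 - 72q + 9q^2 and AVC = VC/q = 128 - 36q + 3q^2.
AVC is minimized where dAVC/dq = -36 + 6q = 0, at q = 6; min AVC = 128 - 36·6 + 3·6^2 = €20.
Since P = €560 ≥ min AVC = €20, price covers variable cost and the firm should produce.
Solving P = MC: -432 - 72q + 9q^2 = 0 ⇒ q = -4 or 12. On the upward-sloping branch, q* = 12.
Check: AVC at q = 12 is €128 ≤ P, so revenue covers variable cost.
Profit = P·q − TC = 560·12 − 1850 = €4870.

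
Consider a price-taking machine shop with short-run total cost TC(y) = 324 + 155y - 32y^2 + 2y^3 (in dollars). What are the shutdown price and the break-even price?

Shutdown price = $27; break-even price = $65

Shutdown price = min AVC. AVC = 155 - 32y + 2y^2, with vertex at y = 8 and minimum $27.
ATC = 324/y + 155 - 32y + 2y^2. Setting dATC/dy = −324/y^2 − 32 + 4y = 0 gives y = 9 (since 4·9^3 − 32·9^2 = 324).
min ATC = 324/9 + 155 − 32·9 + 2·9^2 = $65. That is the break-even price.
Between these two prices the firm operates at a loss; above $65 it earns a profit.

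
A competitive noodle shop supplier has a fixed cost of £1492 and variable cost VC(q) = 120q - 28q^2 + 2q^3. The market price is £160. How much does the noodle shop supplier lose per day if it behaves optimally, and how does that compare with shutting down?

AVC = 120 - 28q + 2q^2 has its minimum £22 at q = 7; price £160 clears that bar, so the firm operates.
MC = 120 - 56q + 6q^2. Setting P = MC and taking the root on the rising branch gives q* = 10.
TR = 160·10 = 1600. TC = 1492 + 400 = 1892. Profit = 1600 − 1892 = -£292.
Shutting down would mean losing the fixed cost of £1492, so operating at a loss of £292 is better by £1200.

Profit = -£292 at q = 10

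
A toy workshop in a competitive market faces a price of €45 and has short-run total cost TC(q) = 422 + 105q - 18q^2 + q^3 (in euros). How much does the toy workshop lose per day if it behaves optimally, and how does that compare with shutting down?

Profit = -€222 at q = 10

AVC = 105 - 18q + q^2; min AVC = €24 at q = 9. Since P = €45 ≥ min AVC, the firm produces.
MC = 105 - 36q + 3q^2. Setting P = MC and taking the root on the rising branch gives q* = 10.
TR = 45·10 = 450. TC = 422 + 250 = 672. Profit = 450 − 672 = -€222.
Shutting down would mean losing the fixed cost of €422, so operating at a loss of €222 is better by €200.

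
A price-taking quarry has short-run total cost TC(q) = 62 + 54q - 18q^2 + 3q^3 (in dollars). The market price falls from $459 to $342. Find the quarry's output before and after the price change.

AVC = 54 - 18q + 3q^2, minimized at q = 3 where min AVC = $27. MC = 54 - 36q + 9q^2.
At P = $459 ≥ min AVC, set P = MC on the rising branch: q = 9.
At P = $342 ≥ min AVC, set P = MC: q = 8. The firm stays open but cuts output.

Output falls from 9 to 8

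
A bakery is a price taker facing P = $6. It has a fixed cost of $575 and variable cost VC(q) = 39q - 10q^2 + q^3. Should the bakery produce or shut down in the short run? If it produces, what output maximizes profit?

Shut down

Variable cost is VC = 39q - 10q^2 + q^3, so AVC = VC/q = 39 - 10q + q^2 and MC = dTC/dq = 39 - 20q + 3q^2.
AVC hits its minimum where MC = AVC, at q = 5, giving min AVC = 39 - 10·5 + 5^2 = $14.
With P < min AVC ($6 < $14), every unit sold adds to the loss.
Shutting down limits the loss to fixed cost, $575.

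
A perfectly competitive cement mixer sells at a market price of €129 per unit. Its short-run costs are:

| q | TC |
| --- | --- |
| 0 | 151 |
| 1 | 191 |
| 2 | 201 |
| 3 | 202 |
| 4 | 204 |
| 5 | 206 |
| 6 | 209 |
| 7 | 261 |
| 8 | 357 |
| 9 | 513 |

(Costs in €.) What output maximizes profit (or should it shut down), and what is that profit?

Compute π = P·q − TC at each output: q=0: -151; q=1: -62; q=2: 57; q=3: 185; q=4: 312; q=5: 439; q=6: 565; q=7: 642; q=8: 675; q=9: 648.
Profit is maximized at q = 8. AVC there is 206/8 = €25.75 ≤ P, so producing beats shutting down (which would give -€151).

q = 8; profit = €675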